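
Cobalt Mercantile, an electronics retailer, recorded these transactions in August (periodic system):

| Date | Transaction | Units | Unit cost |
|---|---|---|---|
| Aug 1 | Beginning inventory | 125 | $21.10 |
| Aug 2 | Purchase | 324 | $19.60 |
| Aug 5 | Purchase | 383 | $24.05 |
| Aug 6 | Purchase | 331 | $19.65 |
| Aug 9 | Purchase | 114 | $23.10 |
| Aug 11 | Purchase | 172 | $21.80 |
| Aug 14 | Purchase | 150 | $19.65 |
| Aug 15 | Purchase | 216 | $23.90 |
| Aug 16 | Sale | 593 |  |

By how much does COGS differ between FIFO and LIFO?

FIFO COGS: 125 @ $21.10 + 324 @ $19.60 + 144 @ $24.05 = $12,451.10
LIFO COGS: 216 @ $23.90 + 150 @ $19.65 + 172 @ $21.80 + 55 @ $23.10 = $13,130.00
Difference = |$12,451.10 − $13,130.00| = $678.90

$678.90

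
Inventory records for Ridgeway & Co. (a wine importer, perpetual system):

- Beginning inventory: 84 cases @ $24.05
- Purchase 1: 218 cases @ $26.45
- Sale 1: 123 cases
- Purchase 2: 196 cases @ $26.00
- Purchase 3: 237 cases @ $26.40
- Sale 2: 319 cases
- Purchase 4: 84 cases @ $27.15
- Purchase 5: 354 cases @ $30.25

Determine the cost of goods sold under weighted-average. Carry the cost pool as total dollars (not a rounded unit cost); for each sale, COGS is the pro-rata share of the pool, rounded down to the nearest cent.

After Beginning: 84 on hand, pool $2,020.20 (≈ $24.0500 each)
After Purchase 1: 302 on hand, pool $7,786.30 (≈ $25.7825 each)
Sale 1, sell 123: 123/302 × $7,786.30 → $3,171.24
After Purchase 2: 375 on hand, pool $9,711.06 (≈ $25.8962 each)
After Purchase 3: 612 on hand, pool $15,967.86 (≈ $26.0913 each)
Sale 2, sell 319: 319/612 × $15,967.86 → $8,323.11
After Purchase 4: 377 on hand, pool $9,925.35 (≈ $26.3272 each)
After Purchase 5: 731 on hand, pool $20,633.85 (≈ $28.2269 each)
Total COGS = $3,171.24 + $8,323.11 = $11,494.35
Ending inventory (cost pool remaining) = $20,633.85

COGS = $11,494.35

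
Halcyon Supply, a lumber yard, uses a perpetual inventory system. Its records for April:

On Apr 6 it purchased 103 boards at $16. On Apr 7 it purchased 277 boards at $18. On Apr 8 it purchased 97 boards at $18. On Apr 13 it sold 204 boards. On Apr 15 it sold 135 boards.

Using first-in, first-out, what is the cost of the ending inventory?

Apr 13, 204 sold [FIFO — oldest first]: 103 @ $16 + 101 @ $18 = $3,466
Apr 15, 135 sold [FIFO — oldest first]: 135 @ $18 = $2,430
Total COGS = $3,466 + $2,430 = $5,896
Ending inventory: 41 @ $18 + 97 @ $18 = $2,484
Check: goods available $8,380 = COGS $5,896 + ending $2,484

Ending inventory = $2,484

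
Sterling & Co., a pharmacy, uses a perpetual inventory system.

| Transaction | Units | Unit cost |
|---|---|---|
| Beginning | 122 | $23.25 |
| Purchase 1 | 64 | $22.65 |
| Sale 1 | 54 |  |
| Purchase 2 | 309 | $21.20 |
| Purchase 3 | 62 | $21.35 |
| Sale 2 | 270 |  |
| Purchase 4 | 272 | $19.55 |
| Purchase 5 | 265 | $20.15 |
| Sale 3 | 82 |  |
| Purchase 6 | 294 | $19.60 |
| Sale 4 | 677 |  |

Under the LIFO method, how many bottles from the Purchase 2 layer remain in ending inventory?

101

Sale 1 (54) [LIFO — newest first]: 54 @ $22.65 = $1,223.10
Sale 2 (270) [LIFO — newest first]: 62 @ $21.35 + 208 @ $21.20 = $5,733.30
Sale 3 (82) [LIFO — newest first]: 82 @ $20.15 = $1,652.30
Sale 4 (677) [LIFO — newest first]: 294 @ $19.60 + 183 @ $20.15 + 200 @ $19.55 = $13,359.85
Total COGS = $1,223.10 + $5,733.30 + $1,652.30 + $13,359.85 = $21,968.55
Ending inventory: 122 @ $23.25 + 10 @ $22.65 + 101 @ $21.20 + 72 @ $19.55 = $6,611.80
Check: goods available $28,580.35 = COGS $21,968.55 + ending $6,611.80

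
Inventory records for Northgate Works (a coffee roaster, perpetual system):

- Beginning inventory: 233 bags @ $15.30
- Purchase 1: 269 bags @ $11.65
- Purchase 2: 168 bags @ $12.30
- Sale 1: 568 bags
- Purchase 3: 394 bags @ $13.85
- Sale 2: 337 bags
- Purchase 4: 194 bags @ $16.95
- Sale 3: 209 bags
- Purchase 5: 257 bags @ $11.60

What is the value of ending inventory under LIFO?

Sale 1 (568) [LIFO — newest first]: 168 @ $12.30 + 269 @ $11.65 + 131 @ $15.30 = $7,204.55
Sale 2 (337) [LIFO — newest first]: 337 @ $13.85 = $4,667.45
Sale 3 (209) [LIFO — newest first]: 194 @ $16.95 + 15 @ $13.85 = $3,496.05
Total COGS = $7,204.55 + $4,667.45 + $3,496.05 = $15,368.05
Ending inventory: 102 @ $15.30 + 42 @ $13.85 + 257 @ $11.60 = $5,123.50
Check: goods available $20,491.55 = COGS $15,368.05 + ending $5,123.50

Ending inventory = $5,123.50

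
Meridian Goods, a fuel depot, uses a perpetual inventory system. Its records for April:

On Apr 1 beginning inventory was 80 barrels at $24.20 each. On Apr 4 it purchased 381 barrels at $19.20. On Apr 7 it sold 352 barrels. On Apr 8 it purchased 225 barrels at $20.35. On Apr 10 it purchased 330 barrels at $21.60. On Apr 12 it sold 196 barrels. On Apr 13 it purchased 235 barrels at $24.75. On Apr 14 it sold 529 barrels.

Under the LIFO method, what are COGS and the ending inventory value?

Apr 7, 352 sold [LIFO — newest first]: 352 @ $19.20 = $6,758.40
Apr 12, 196 sold [LIFO — newest first]: 196 @ $21.60 = $4,233.60
Apr 14, 529 sold [LIFO — newest first]: 235 @ $24.75 + 134 @ $21.60 + 160 @ $20.35 = $11,966.65
Total COGS = $6,758.40 + $4,233.60 + $11,966.65 = $22,958.65
Ending inventory: 80 @ $24.20 + 29 @ $19.20 + 65 @ $20.35 = $3,815.55

COGS = $22,958.65; ending inventory = $3,815.55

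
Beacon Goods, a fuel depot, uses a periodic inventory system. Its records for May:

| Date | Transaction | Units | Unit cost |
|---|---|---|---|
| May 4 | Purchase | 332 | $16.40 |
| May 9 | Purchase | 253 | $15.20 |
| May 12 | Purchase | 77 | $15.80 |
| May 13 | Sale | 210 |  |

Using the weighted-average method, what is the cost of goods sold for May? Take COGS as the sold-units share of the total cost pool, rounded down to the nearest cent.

COGS = $3,333.03

May 13, sell 210: 210/662 × $10,507.00 → $3,333.03
Ending inventory (cost pool remaining) = $7,173.97
Check: goods available $10,507.00 = COGS $3,333.03 + ending $7,173.97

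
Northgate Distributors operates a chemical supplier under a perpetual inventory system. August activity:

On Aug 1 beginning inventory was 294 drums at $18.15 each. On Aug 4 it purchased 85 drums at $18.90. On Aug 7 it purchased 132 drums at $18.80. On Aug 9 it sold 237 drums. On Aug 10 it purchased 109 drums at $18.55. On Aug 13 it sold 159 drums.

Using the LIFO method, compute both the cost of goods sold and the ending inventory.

Aug 9, 237 sold [LIFO — newest first]: 132 @ $18.80 + 85 @ $18.90 + 20 @ $18.15 = $4,451.10
Aug 13, 159 sold [LIFO — newest first]: 109 @ $18.55 + 50 @ $18.15 = $2,929.45
Total COGS = $4,451.10 + $2,929.45 = $7,380.55
Ending inventory: 224 @ $18.15 = $4,065.60

COGS = $7,380.55; ending inventory = $4,065.60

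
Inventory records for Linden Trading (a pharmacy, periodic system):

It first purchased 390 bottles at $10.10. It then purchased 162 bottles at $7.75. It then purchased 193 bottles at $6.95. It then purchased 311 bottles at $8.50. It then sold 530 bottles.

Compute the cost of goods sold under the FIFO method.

Sale 1 (530) [FIFO — oldest first]: 390 @ $10.10 + 140 @ $7.75 = $5,024.00
Ending inventory: 22 @ $7.75 + 193 @ $6.95 + 311 @ $8.50 = $4,155.35
Check: goods available $9,179.35 = COGS $5,024.00 + ending $4,155.35

COGS = $5,024.00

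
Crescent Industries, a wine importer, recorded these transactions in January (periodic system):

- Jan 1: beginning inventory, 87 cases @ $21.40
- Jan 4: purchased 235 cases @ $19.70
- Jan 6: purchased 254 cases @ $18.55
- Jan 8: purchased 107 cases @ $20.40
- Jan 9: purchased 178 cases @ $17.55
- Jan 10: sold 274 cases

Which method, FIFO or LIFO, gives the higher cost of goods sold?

FIFO COGS: 87 @ $21.40 + 187 @ $19.70 = $5,545.70
LIFO COGS: 178 @ $17.55 + 96 @ $20.40 = $5,082.30

FIFO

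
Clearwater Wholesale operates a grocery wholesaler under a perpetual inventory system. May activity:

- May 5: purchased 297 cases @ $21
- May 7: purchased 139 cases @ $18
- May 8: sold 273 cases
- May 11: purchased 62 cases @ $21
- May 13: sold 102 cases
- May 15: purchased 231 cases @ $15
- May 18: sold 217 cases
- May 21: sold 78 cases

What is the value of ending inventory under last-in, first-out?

May 8, 273 sold [LIFO — newest first]: 139 @ $18 + 134 @ $21 = $5,316
May 13, 102 sold [LIFO — newest first]: 62 @ $21 + 40 @ $21 = $2,142
May 18, 217 sold [LIFO — newest first]: 217 @ $15 = $3,255
May 21, 78 sold [LIFO — newest first]: 14 @ $15 + 64 @ $21 = $1,554
Total COGS = $5,316 + $2,142 + $3,255 + $1,554 = $12,267
Ending inventory: 59 @ $21 = $1,239
Check: goods available $13,506 = COGS $12,267 + ending $1,239

Ending inventory = $1,239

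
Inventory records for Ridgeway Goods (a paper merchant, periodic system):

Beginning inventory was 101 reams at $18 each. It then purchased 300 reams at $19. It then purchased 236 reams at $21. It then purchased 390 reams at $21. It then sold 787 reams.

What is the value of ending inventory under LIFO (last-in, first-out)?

Sale 1 (787) [LIFO — newest first]: 390 @ $21 + 236 @ $21 + 161 @ $19 = $16,205
Ending inventory: 101 @ $18 + 139 @ $19 = $4,459
Check: goods available $20,664 = COGS $16,205 + ending $4,459

Ending inventory = $4,459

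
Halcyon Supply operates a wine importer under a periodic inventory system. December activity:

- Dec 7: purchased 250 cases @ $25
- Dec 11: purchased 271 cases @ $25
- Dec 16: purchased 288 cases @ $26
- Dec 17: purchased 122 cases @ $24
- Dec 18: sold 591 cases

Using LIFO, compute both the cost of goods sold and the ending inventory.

COGS = $14,941; ending inventory = $8,500

Dec 18, 591 sold [LIFO — newest first]: 122 @ $24 + 288 @ $26 + 181 @ $25 = $14,941
Ending inventory: 250 @ $25 + 90 @ $25 = $8,500
Check: goods available $23,441 = COGS $14,941 + ending $8,500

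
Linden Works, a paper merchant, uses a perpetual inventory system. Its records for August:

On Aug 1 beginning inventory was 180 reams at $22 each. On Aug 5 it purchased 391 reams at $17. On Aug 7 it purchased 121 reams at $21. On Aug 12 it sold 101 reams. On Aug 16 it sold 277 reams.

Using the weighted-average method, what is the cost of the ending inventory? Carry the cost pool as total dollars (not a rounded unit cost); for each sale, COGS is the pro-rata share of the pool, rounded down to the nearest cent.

Ending inventory = $5,966.00

After Aug 1: 180 on hand, pool $3,960.00 (≈ $22.0000 each)
After Aug 5: 571 on hand, pool $10,607.00 (≈ $18.5762 each)
After Aug 7: 692 on hand, pool $13,148.00 (≈ $19.0000 each)
Aug 12, sell 101: 101/692 × $13,148.00 → $1,919.00
Aug 16, sell 277: 277/591 × $11,229.00 → $5,263.00
Total COGS = $1,919.00 + $5,263.00 = $7,182.00
Ending inventory (cost pool remaining) = $5,966.00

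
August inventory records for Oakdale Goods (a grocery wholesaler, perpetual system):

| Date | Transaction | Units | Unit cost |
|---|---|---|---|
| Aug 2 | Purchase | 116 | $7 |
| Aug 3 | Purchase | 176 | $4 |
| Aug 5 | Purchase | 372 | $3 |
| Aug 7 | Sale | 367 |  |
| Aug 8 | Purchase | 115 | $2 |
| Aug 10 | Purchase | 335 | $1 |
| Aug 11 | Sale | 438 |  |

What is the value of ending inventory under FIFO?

Aug 7, 367 sold [FIFO — oldest first]: 116 @ $7 + 176 @ $4 + 75 @ $3 = $1,741
Aug 11, 438 sold [FIFO — oldest first]: 297 @ $3 + 115 @ $2 + 26 @ $1 = $1,147
Total COGS = $1,741 + $1,147 = $2,888
Ending inventory: 309 @ $1 = $309
Check: goods available $3,197 = COGS $2,888 + ending $309

Ending inventory = $309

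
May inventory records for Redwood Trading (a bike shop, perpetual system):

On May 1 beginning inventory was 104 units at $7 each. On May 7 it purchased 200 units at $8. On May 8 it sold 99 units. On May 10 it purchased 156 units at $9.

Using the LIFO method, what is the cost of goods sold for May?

COGS = $792

May 8, 99 sold [LIFO — newest first]: 99 @ $8 = $792
Ending inventory: 104 @ $7 + 101 @ $8 + 156 @ $9 = $2,940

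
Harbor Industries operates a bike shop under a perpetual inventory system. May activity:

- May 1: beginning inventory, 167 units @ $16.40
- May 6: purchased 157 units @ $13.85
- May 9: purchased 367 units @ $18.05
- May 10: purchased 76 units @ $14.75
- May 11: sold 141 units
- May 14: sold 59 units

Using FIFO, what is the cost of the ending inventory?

May 11, 141 sold [FIFO — oldest first]: 141 @ $16.40 = $2,312.40
May 14, 59 sold [FIFO — oldest first]: 26 @ $16.40 + 33 @ $13.85 = $883.45
Total COGS = $2,312.40 + $883.45 = $3,195.85
Ending inventory: 124 @ $13.85 + 367 @ $18.05 + 76 @ $14.75 = $9,462.75

Ending inventory = $9,462.75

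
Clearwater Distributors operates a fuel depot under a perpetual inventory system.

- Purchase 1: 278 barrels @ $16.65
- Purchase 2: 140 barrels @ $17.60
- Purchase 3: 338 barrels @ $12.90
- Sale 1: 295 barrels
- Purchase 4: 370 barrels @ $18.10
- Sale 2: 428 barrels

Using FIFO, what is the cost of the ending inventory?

Ending inventory = $7,122.70

Sale 1 (295) [FIFO — oldest first]: 278 @ $16.65 + 17 @ $17.60 = $4,927.90
Sale 2 (428) [FIFO — oldest first]: 123 @ $17.60 + 305 @ $12.90 = $6,099.30
Total COGS = $4,927.90 + $6,099.30 = $11,027.20
Ending inventory: 33 @ $12.90 + 370 @ $18.10 = $7,122.70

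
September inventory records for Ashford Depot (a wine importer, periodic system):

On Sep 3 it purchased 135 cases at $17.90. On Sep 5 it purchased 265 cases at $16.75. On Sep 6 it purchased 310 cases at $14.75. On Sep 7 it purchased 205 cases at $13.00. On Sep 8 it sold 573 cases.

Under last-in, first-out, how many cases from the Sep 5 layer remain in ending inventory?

207

Sep 8, 573 sold [LIFO — newest first]: 205 @ $13.00 + 310 @ $14.75 + 58 @ $16.75 = $8,209.00
Ending inventory: 135 @ $17.90 + 207 @ $16.75 = $5,883.75
Check: goods available $14,092.75 = COGS $8,209.00 + ending $5,883.75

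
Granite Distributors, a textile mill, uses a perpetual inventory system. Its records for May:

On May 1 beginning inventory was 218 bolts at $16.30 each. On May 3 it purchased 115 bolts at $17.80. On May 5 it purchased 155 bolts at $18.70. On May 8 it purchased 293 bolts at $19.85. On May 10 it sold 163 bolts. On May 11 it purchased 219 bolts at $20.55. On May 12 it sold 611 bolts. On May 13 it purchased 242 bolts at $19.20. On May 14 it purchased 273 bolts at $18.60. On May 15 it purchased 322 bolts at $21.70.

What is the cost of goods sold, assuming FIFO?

COGS = $14,176.00

May 10, 163 sold [FIFO — oldest first]: 163 @ $16.30 = $2,656.90
May 12, 611 sold [FIFO — oldest first]: 55 @ $16.30 + 115 @ $17.80 + 155 @ $18.70 + 286 @ $19.85 = $11,519.10
Total COGS = $2,656.90 + $11,519.10 = $14,176.00
Ending inventory: 7 @ $19.85 + 219 @ $20.55 + 242 @ $19.20 + 273 @ $18.60 + 322 @ $21.70 = $21,351.00
Check: goods available $35,527.00 = COGS $14,176.00 + ending $21,351.00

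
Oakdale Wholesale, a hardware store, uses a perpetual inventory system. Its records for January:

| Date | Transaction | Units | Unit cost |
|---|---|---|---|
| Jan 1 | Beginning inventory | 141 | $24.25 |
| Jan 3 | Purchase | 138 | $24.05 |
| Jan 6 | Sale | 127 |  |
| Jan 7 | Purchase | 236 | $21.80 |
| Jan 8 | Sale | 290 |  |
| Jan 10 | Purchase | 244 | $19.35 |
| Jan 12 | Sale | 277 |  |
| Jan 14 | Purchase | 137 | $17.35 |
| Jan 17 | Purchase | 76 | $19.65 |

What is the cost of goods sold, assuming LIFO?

Jan 6, 127 sold [LIFO — newest first]: 127 @ $24.05 = $3,054.35
Jan 8, 290 sold [LIFO — newest first]: 236 @ $21.80 + 11 @ $24.05 + 43 @ $24.25 = $6,452.10
Jan 12, 277 sold [LIFO — newest first]: 244 @ $19.35 + 33 @ $24.25 = $5,521.65
Total COGS = $3,054.35 + $6,452.10 + $5,521.65 = $15,028.10
Ending inventory: 65 @ $24.25 + 137 @ $17.35 + 76 @ $19.65 = $5,446.60
Check: goods available $20,474.70 = COGS $15,028.10 + ending $5,446.60

COGS = $15,028.10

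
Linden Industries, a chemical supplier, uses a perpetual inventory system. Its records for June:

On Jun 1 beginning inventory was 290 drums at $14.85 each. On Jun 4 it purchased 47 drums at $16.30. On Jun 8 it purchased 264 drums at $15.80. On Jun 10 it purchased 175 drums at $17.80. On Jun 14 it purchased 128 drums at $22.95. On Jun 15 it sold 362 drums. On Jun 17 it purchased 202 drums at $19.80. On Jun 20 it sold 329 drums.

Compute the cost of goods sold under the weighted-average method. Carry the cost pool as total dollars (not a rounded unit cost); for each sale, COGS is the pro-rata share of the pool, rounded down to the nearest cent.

After Jun 1: 290 on hand, pool $4,306.50 (≈ $14.8500 each)
After Jun 4: 337 on hand, pool $5,072.60 (≈ $15.0522 each)
After Jun 8: 601 on hand, pool $9,243.80 (≈ $15.3807 each)
After Jun 10: 776 on hand, pool $12,358.80 (≈ $15.9263 each)
After Jun 14: 904 on hand, pool $15,296.40 (≈ $16.9208 each)
Jun 15, sell 362: 362/904 × $15,296.40 → $6,125.32
After Jun 17: 744 on hand, pool $13,170.68 (≈ $17.7025 each)
Jun 20, sell 329: 329/744 × $13,170.68 → $5,824.13
Total COGS = $6,125.32 + $5,824.13 = $11,949.45
Ending inventory (cost pool remaining) = $7,346.55
Check: goods available $19,296.00 = COGS $11,949.45 + ending $7,346.55

COGS = $11,949.45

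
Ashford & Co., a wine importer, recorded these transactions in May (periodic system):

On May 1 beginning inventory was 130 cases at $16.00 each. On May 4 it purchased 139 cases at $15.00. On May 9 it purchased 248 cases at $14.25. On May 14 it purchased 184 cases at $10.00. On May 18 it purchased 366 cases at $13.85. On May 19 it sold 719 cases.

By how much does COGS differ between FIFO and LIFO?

FIFO COGS: 130 @ $16.00 + 139 @ $15.00 + 248 @ $14.25 + 184 @ $10.00 + 18 @ $13.85 = $9,788.30
LIFO COGS: 366 @ $13.85 + 184 @ $10.00 + 169 @ $14.25 = $9,317.35
Difference = |$9,788.30 − $9,317.35| = $470.95

$470.95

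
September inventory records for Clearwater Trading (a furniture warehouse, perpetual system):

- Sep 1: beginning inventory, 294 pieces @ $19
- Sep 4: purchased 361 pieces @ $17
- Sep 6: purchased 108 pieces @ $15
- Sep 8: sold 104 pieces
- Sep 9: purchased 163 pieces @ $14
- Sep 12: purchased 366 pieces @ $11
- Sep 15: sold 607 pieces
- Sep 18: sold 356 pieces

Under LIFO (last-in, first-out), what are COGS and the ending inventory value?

Sep 8, 104 sold [LIFO — newest first]: 104 @ $15 = $1,560
Sep 15, 607 sold [LIFO — newest first]: 366 @ $11 + 163 @ $14 + 4 @ $15 + 74 @ $17 = $7,626
Sep 18, 356 sold [LIFO — newest first]: 287 @ $17 + 69 @ $19 = $6,190
Total COGS = $1,560 + $7,626 + $6,190 = $15,376
Ending inventory: 225 @ $19 = $4,275

COGS = $15,376; ending inventory = $4,275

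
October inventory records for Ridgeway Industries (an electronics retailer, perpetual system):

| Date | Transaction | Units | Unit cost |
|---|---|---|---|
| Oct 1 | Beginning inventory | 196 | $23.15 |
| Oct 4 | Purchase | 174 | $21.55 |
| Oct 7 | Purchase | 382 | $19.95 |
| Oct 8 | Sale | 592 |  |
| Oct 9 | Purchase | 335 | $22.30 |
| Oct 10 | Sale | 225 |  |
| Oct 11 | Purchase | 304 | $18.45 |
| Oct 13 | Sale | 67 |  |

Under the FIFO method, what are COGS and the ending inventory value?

COGS = $18,851.60; ending inventory = $10,135.70

Oct 8, 592 sold [FIFO — oldest first]: 196 @ $23.15 + 174 @ $21.55 + 222 @ $19.95 = $12,716.00
Oct 10, 225 sold [FIFO — oldest first]: 160 @ $19.95 + 65 @ $22.30 = $4,641.50
Oct 13, 67 sold [FIFO — oldest first]: 67 @ $22.30 = $1,494.10
Total COGS = $12,716.00 + $4,641.50 + $1,494.10 = $18,851.60
Ending inventory: 203 @ $22.30 + 304 @ $18.45 = $10,135.70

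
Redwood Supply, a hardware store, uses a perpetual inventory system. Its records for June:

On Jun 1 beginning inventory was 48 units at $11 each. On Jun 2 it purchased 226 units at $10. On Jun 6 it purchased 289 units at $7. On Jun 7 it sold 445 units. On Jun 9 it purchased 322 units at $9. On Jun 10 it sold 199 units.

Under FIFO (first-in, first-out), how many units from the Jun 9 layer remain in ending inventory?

241

Jun 7, 445 sold [FIFO — oldest first]: 48 @ $11 + 226 @ $10 + 171 @ $7 = $3,985
Jun 10, 199 sold [FIFO — oldest first]: 118 @ $7 + 81 @ $9 = $1,555
Total COGS = $3,985 + $1,555 = $5,540
Ending inventory: 241 @ $9 = $2,169
Check: goods available $7,709 = COGS $5,540 + ending $2,169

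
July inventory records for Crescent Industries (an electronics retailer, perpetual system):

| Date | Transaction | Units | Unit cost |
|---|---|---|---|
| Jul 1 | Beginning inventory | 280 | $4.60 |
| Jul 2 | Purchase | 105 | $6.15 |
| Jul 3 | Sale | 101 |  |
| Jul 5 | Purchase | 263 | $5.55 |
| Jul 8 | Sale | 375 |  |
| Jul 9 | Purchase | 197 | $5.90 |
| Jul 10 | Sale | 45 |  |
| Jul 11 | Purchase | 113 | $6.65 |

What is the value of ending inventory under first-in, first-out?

Jul 3, 101 sold [FIFO — oldest first]: 101 @ $4.60 = $464.60
Jul 8, 375 sold [FIFO — oldest first]: 179 @ $4.60 + 105 @ $6.15 + 91 @ $5.55 = $1,974.20
Jul 10, 45 sold [FIFO — oldest first]: 45 @ $5.55 = $249.75
Total COGS = $464.60 + $1,974.20 + $249.75 = $2,688.55
Ending inventory: 127 @ $5.55 + 197 @ $5.90 + 113 @ $6.65 = $2,618.60
Check: goods available $5,307.15 = COGS $2,688.55 + ending $2,618.60

Ending inventory = $2,618.60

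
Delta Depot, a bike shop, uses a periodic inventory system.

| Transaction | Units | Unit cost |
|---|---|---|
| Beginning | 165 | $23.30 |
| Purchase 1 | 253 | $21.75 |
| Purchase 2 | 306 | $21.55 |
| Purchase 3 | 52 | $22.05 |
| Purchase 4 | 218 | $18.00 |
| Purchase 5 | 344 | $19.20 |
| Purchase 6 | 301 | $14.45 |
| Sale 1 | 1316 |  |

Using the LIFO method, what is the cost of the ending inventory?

Sale 1 (1316) [LIFO — newest first]: 301 @ $14.45 + 344 @ $19.20 + 218 @ $18.00 + 52 @ $22.05 + 306 @ $21.55 + 95 @ $21.75 = $24,685.40
Ending inventory: 165 @ $23.30 + 158 @ $21.75 = $7,281.00

Ending inventory = $7,281.00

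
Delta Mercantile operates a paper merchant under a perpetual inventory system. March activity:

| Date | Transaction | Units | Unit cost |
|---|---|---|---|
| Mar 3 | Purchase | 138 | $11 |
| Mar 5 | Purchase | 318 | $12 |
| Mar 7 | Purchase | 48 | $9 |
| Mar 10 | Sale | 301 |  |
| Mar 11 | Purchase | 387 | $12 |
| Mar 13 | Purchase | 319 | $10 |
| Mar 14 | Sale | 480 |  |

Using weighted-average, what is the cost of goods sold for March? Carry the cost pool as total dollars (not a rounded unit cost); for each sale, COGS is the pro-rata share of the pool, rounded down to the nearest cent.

After Mar 3: 138 on hand, pool $1,518.00 (≈ $11.0000 each)
After Mar 5: 456 on hand, pool $5,334.00 (≈ $11.6974 each)
After Mar 7: 504 on hand, pool $5,766.00 (≈ $11.4405 each)
Mar 10, sell 301: 301/504 × $5,766.00 → $3,443.58
After Mar 11: 590 on hand, pool $6,966.42 (≈ $11.8075 each)
After Mar 13: 909 on hand, pool $10,156.42 (≈ $11.1732 each)
Mar 14, sell 480: 480/909 × $10,156.42 → $5,363.12
Total COGS = $3,443.58 + $5,363.12 = $8,806.70
Ending inventory (cost pool remaining) = $4,793.30
Check: goods available $13,600.00 = COGS $8,806.70 + ending $4,793.30

COGS = $8,806.70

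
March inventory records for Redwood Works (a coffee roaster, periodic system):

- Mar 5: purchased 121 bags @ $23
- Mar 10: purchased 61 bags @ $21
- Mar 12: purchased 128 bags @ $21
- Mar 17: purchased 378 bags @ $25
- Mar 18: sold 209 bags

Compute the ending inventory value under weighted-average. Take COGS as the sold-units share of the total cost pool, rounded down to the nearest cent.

Mar 18, sell 209: 209/688 × $16,202.00 → $4,921.82
Ending inventory (cost pool remaining) = $11,280.18
Check: goods available $16,202.00 = COGS $4,921.82 + ending $11,280.18

Ending inventory = $11,280.18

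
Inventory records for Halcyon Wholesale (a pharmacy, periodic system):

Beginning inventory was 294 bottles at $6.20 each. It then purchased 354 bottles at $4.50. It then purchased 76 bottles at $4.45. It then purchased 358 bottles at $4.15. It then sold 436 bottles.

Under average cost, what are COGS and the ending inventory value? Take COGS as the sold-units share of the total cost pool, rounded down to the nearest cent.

Sale 1, sell 436: 436/1082 × $5,239.70 → $2,111.37
Ending inventory (cost pool remaining) = $3,128.33

COGS = $2,111.37; ending inventory = $3,128.33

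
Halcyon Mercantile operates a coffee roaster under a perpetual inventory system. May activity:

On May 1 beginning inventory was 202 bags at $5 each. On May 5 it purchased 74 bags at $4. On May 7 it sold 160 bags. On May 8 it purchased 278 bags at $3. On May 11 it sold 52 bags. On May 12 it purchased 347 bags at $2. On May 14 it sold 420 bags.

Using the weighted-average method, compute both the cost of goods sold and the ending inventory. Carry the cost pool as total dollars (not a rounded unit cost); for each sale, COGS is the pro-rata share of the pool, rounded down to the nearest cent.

COGS = $2,094.39; ending inventory = $739.61

After May 1: 202 on hand, pool $1,010.00 (≈ $5.0000 each)
After May 5: 276 on hand, pool $1,306.00 (≈ $4.7319 each)
May 7, sell 160: 160/276 × $1,306.00 → $757.10
After May 8: 394 on hand, pool $1,382.90 (≈ $3.5099 each)
May 11, sell 52: 52/394 × $1,382.90 → $182.51
After May 12: 689 on hand, pool $1,894.39 (≈ $2.7495 each)
May 14, sell 420: 420/689 × $1,894.39 → $1,154.78
Total COGS = $757.10 + $182.51 + $1,154.78 = $2,094.39
Ending inventory (cost pool remaining) = $739.61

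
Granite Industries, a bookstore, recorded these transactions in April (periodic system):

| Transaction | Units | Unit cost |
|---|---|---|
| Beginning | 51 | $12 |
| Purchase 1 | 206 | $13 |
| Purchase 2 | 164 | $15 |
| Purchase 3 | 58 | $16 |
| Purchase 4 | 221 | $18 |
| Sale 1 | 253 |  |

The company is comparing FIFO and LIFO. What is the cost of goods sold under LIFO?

COGS = $4,490

FIFO COGS: 51 @ $12 + 202 @ $13 = $3,238
LIFO COGS: 221 @ $18 + 32 @ $16 = $4,490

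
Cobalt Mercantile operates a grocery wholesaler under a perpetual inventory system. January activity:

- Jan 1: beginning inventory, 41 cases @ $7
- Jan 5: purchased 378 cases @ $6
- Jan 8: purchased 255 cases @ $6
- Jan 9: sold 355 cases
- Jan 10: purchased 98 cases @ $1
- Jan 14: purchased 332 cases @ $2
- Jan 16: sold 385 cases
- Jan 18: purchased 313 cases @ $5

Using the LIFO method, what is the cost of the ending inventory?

Jan 9, 355 sold [LIFO — newest first]: 255 @ $6 + 100 @ $6 = $2,130
Jan 16, 385 sold [LIFO — newest first]: 332 @ $2 + 53 @ $1 = $717
Total COGS = $2,130 + $717 = $2,847
Ending inventory: 41 @ $7 + 278 @ $6 + 45 @ $1 + 313 @ $5 = $3,565

Ending inventory = $3,565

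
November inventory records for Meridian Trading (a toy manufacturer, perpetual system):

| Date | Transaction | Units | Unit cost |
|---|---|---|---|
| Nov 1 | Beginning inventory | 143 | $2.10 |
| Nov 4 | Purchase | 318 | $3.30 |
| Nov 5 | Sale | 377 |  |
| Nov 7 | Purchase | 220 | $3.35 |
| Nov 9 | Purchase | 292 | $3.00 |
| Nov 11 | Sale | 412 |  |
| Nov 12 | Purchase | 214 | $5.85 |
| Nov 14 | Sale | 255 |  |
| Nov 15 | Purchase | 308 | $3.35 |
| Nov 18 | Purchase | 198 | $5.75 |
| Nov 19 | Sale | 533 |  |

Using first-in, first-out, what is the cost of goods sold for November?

Nov 5, 377 sold [FIFO — oldest first]: 143 @ $2.10 + 234 @ $3.30 = $1,072.50
Nov 11, 412 sold [FIFO — oldest first]: 84 @ $3.30 + 220 @ $3.35 + 108 @ $3.00 = $1,338.20
Nov 14, 255 sold [FIFO — oldest first]: 184 @ $3.00 + 71 @ $5.85 = $967.35
Nov 19, 533 sold [FIFO — oldest first]: 143 @ $5.85 + 308 @ $3.35 + 82 @ $5.75 = $2,339.85
Total COGS = $1,072.50 + $1,338.20 + $967.35 + $2,339.85 = $5,717.90
Ending inventory: 116 @ $5.75 = $667.00

COGS = $5,717.90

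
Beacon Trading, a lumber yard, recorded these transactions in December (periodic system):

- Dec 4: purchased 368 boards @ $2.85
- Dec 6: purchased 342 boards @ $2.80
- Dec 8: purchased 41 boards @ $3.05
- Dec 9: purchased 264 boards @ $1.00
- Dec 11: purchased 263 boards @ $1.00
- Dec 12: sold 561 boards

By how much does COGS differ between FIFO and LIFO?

$958.50

FIFO COGS: 368 @ $2.85 + 193 @ $2.80 = $1,589.20
LIFO COGS: 263 @ $1.00 + 264 @ $1.00 + 34 @ $3.05 = $630.70
Difference = |$1,589.20 − $630.70| = $958.50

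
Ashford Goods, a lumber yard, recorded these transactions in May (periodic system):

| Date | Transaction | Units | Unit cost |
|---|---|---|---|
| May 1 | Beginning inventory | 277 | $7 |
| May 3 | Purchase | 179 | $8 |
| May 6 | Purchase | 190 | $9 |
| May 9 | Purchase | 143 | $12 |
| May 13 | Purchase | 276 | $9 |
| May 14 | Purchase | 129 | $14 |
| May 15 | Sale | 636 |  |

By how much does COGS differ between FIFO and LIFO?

$1,807

FIFO COGS: 277 @ $7 + 179 @ $8 + 180 @ $9 = $4,991
LIFO COGS: 129 @ $14 + 276 @ $9 + 143 @ $12 + 88 @ $9 = $6,798
Difference = |$4,991 − $6,798| = $1,807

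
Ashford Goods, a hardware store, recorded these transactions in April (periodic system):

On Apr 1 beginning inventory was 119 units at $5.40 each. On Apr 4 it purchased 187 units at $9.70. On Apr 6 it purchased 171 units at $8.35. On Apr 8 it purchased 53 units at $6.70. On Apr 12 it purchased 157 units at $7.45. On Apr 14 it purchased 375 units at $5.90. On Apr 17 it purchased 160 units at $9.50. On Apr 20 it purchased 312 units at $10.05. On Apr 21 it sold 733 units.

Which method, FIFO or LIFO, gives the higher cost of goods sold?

LIFO

FIFO COGS: 119 @ $5.40 + 187 @ $9.70 + 171 @ $8.35 + 53 @ $6.70 + 157 @ $7.45 + 46 @ $5.90 = $5,680.50
LIFO COGS: 312 @ $10.05 + 160 @ $9.50 + 261 @ $5.90 = $6,195.50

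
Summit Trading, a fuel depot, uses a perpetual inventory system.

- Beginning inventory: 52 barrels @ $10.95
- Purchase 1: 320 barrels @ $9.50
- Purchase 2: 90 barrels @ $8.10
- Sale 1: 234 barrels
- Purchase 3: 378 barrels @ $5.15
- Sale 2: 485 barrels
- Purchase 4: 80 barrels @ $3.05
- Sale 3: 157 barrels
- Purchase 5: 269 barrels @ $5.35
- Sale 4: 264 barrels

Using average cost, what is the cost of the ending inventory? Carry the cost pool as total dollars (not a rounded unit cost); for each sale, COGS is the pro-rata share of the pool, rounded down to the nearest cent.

Ending inventory = $261.64

After Beginning: 52 on hand, pool $569.40 (≈ $10.9500 each)
After Purchase 1: 372 on hand, pool $3,609.40 (≈ $9.7027 each)
After Purchase 2: 462 on hand, pool $4,338.40 (≈ $9.3905 each)
Sale 1, sell 234: 234/462 × $4,338.40 → $2,197.37
After Purchase 3: 606 on hand, pool $4,087.73 (≈ $6.7454 each)
Sale 2, sell 485: 485/606 × $4,087.73 → $3,271.53
After Purchase 4: 201 on hand, pool $1,060.20 (≈ $5.2746 each)
Sale 3, sell 157: 157/201 × $1,060.20 → $828.11
After Purchase 5: 313 on hand, pool $1,671.24 (≈ $5.3394 each)
Sale 4, sell 264: 264/313 × $1,671.24 → $1,409.60
Total COGS = $2,197.37 + $3,271.53 + $828.11 + $1,409.60 = $7,706.61
Ending inventory (cost pool remaining) = $261.64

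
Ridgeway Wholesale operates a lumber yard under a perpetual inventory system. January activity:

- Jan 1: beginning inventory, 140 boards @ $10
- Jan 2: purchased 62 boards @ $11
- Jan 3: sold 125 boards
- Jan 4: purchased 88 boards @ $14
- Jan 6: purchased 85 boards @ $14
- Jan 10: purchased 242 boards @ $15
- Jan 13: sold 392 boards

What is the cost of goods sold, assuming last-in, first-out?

COGS = $7,042

Jan 3, 125 sold [LIFO — newest first]: 62 @ $11 + 63 @ $10 = $1,312
Jan 13, 392 sold [LIFO — newest first]: 242 @ $15 + 85 @ $14 + 65 @ $14 = $5,730
Total COGS = $1,312 + $5,730 = $7,042
Ending inventory: 77 @ $10 + 23 @ $14 = $1,092
Check: goods available $8,134 = COGS $7,042 + ending $1,092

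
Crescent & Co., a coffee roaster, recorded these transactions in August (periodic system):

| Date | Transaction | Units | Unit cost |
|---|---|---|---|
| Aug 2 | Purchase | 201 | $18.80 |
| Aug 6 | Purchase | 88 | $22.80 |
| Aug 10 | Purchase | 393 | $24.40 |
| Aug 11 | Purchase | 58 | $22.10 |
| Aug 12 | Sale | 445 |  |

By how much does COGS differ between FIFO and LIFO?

FIFO COGS: 201 @ $18.80 + 88 @ $22.80 + 156 @ $24.40 = $9,591.60
LIFO COGS: 58 @ $22.10 + 387 @ $24.40 = $10,724.60
Difference = |$9,591.60 − $10,724.60| = $1,133.00

$1,133.00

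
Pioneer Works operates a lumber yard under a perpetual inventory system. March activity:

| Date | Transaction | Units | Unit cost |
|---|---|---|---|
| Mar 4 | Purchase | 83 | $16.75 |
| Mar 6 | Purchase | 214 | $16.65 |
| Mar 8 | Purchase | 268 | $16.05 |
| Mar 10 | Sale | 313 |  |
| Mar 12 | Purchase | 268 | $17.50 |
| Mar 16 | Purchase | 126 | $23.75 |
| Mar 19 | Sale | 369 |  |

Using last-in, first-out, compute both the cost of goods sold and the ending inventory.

Mar 10, 313 sold [LIFO — newest first]: 268 @ $16.05 + 45 @ $16.65 = $5,050.65
Mar 19, 369 sold [LIFO — newest first]: 126 @ $23.75 + 243 @ $17.50 = $7,245.00
Total COGS = $5,050.65 + $7,245.00 = $12,295.65
Ending inventory: 83 @ $16.75 + 169 @ $16.65 + 25 @ $17.50 = $4,641.60

COGS = $12,295.65; ending inventory = $4,641.60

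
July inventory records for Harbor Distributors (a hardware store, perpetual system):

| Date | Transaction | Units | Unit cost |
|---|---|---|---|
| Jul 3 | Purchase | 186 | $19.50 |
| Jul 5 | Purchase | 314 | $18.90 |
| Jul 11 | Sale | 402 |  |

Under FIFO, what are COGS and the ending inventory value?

COGS = $7,709.40; ending inventory = $1,852.20

Jul 11, 402 sold [FIFO — oldest first]: 186 @ $19.50 + 216 @ $18.90 = $7,709.40
Ending inventory: 98 @ $18.90 = $1,852.20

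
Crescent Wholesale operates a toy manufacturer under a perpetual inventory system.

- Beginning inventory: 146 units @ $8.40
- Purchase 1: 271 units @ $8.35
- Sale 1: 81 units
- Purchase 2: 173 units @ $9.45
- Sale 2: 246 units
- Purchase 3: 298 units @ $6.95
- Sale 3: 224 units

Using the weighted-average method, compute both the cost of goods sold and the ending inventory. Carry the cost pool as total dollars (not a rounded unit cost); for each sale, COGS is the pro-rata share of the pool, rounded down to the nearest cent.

After Beginning: 146 on hand, pool $1,226.40 (≈ $8.4000 each)
After Purchase 1: 417 on hand, pool $3,489.25 (≈ $8.3675 each)
Sale 1, sell 81: 81/417 × $3,489.25 → $677.76
After Purchase 2: 509 on hand, pool $4,446.34 (≈ $8.7354 each)
Sale 2, sell 246: 246/509 × $4,446.34 → $2,148.91
After Purchase 3: 561 on hand, pool $4,368.53 (≈ $7.7870 each)
Sale 3, sell 224: 224/561 × $4,368.53 → $1,744.29
Total COGS = $677.76 + $2,148.91 + $1,744.29 = $4,570.96
Ending inventory (cost pool remaining) = $2,624.24

COGS = $4,570.96; ending inventory = $2,624.24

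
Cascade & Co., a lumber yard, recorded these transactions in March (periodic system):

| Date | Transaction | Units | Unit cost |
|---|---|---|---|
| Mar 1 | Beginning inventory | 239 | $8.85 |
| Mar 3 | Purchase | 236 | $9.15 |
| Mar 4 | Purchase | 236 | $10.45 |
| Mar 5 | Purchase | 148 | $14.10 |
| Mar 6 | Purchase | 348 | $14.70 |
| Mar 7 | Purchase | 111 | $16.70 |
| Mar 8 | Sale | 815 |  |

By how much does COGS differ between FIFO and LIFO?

FIFO COGS: 239 @ $8.85 + 236 @ $9.15 + 236 @ $10.45 + 104 @ $14.10 = $8,207.15
LIFO COGS: 111 @ $16.70 + 348 @ $14.70 + 148 @ $14.10 + 208 @ $10.45 = $11,229.70
Difference = |$8,207.15 − $11,229.70| = $3,022.55

$3,022.55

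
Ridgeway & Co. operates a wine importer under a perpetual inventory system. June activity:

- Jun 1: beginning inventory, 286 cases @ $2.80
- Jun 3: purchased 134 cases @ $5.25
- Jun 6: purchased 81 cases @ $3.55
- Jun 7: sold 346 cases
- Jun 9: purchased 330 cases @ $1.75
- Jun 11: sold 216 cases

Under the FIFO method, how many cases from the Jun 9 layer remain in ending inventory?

Jun 7, 346 sold [FIFO — oldest first]: 286 @ $2.80 + 60 @ $5.25 = $1,115.80
Jun 11, 216 sold [FIFO — oldest first]: 74 @ $5.25 + 81 @ $3.55 + 61 @ $1.75 = $782.80
Total COGS = $1,115.80 + $782.80 = $1,898.60
Ending inventory: 269 @ $1.75 = $470.75
Check: goods available $2,369.35 = COGS $1,898.60 + ending $470.75

269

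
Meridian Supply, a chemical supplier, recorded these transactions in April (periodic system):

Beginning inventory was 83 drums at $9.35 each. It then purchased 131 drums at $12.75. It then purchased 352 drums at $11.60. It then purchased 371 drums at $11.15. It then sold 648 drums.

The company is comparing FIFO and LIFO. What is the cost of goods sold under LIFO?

COGS = $7,349.85

FIFO COGS: 83 @ $9.35 + 131 @ $12.75 + 352 @ $11.60 + 82 @ $11.15 = $7,443.80
LIFO COGS: 371 @ $11.15 + 277 @ $11.60 = $7,349.85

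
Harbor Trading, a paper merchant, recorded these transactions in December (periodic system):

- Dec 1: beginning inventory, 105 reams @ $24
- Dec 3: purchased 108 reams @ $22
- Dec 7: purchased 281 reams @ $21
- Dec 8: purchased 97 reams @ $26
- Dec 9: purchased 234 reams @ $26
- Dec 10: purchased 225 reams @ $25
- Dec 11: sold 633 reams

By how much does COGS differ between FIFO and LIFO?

FIFO COGS: 105 @ $24 + 108 @ $22 + 281 @ $21 + 97 @ $26 + 42 @ $26 = $14,411
LIFO COGS: 225 @ $25 + 234 @ $26 + 97 @ $26 + 77 @ $21 = $15,848
Difference = |$14,411 − $15,848| = $1,437

$1,437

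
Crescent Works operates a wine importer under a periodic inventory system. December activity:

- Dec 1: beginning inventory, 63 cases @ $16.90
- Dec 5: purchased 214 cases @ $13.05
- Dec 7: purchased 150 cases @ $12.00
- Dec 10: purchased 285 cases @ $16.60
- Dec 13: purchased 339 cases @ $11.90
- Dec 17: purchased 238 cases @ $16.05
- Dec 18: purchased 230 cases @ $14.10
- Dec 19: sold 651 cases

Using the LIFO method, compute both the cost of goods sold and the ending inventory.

COGS = $9,240.60; ending inventory = $12,244.80

Dec 19, 651 sold [LIFO — newest first]: 230 @ $14.10 + 238 @ $16.05 + 183 @ $11.90 = $9,240.60
Ending inventory: 63 @ $16.90 + 214 @ $13.05 + 150 @ $12.00 + 285 @ $16.60 + 156 @ $11.90 = $12,244.80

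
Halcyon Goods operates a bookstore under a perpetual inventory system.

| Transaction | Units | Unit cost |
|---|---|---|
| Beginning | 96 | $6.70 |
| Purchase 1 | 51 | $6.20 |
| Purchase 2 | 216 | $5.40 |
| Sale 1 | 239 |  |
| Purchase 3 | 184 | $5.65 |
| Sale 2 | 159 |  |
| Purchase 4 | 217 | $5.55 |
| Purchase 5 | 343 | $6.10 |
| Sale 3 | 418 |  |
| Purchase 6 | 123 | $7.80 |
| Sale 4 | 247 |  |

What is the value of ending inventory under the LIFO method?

Ending inventory = $1,057.95

Sale 1 (239) [LIFO — newest first]: 216 @ $5.40 + 23 @ $6.20 = $1,309.00
Sale 2 (159) [LIFO — newest first]: 159 @ $5.65 = $898.35
Sale 3 (418) [LIFO — newest first]: 343 @ $6.10 + 75 @ $5.55 = $2,508.55
Sale 4 (247) [LIFO — newest first]: 123 @ $7.80 + 124 @ $5.55 = $1,647.60
Total COGS = $1,309.00 + $898.35 + $2,508.55 + $1,647.60 = $6,363.50
Ending inventory: 96 @ $6.70 + 28 @ $6.20 + 25 @ $5.65 + 18 @ $5.55 = $1,057.95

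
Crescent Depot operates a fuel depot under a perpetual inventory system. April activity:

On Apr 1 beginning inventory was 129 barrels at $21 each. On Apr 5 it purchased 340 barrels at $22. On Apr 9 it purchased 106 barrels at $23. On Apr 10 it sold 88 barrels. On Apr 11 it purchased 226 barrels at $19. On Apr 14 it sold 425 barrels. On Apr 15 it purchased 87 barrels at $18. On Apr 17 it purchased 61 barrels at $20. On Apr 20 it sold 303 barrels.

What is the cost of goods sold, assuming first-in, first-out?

COGS = $17,191

Apr 10, 88 sold [FIFO — oldest first]: 88 @ $21 = $1,848
Apr 14, 425 sold [FIFO — oldest first]: 41 @ $21 + 340 @ $22 + 44 @ $23 = $9,353
Apr 20, 303 sold [FIFO — oldest first]: 62 @ $23 + 226 @ $19 + 15 @ $18 = $5,990
Total COGS = $1,848 + $9,353 + $5,990 = $17,191
Ending inventory: 72 @ $18 + 61 @ $20 = $2,516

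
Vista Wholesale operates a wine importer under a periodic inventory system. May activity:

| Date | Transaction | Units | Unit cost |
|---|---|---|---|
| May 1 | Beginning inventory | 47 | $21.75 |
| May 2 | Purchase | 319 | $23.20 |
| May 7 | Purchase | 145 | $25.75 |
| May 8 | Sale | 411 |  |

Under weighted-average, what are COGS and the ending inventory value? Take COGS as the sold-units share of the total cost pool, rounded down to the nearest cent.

COGS = $9,777.77; ending inventory = $2,379.03

May 8, sell 411: 411/511 × $12,156.80 → $9,777.77
Ending inventory (cost pool remaining) = $2,379.03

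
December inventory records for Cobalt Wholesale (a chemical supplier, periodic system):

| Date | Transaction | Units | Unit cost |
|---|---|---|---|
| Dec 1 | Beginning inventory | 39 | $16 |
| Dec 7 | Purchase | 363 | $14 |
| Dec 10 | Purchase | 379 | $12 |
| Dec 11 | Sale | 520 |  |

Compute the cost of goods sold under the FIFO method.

COGS = $7,122

Dec 11, 520 sold [FIFO — oldest first]: 39 @ $16 + 363 @ $14 + 118 @ $12 = $7,122
Ending inventory: 261 @ $12 = $3,132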